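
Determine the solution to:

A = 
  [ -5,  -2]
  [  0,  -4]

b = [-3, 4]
x = [1, -1]

Row reduce the augmented matrix [A|b]:
(already in echelon form)
REF = 
  [ -5,  -2,  -3]
  [  0,  -4,   4]

Back-substitution:
x₂ = 4 / (-4) = -1
x₁ = (-3 - (-2)(-1)) / (-5) = 1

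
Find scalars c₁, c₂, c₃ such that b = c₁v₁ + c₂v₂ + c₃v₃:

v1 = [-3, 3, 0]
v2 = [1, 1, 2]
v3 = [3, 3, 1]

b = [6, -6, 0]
c1 = -2, c2 = 0, c3 = 0

b = -2·v1 + 0·v2 + 0·v3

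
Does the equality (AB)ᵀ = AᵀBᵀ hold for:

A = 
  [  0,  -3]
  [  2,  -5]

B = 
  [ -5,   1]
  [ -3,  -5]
No

(AB)ᵀ = 
  [  9,   5]
  [ 15,  27]

AᵀBᵀ = 
  [  2, -10]
  [ 10,  34]

The two matrices differ, so (AB)ᵀ ≠ AᵀBᵀ in general. The correct identity is (AB)ᵀ = BᵀAᵀ.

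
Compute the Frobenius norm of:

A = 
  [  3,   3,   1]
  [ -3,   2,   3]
||A||_F = 6.403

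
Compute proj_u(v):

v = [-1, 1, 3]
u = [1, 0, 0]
proj_u(v) = [-1, 0, 0]

v·u = (-1)(1) + (1)(0) + (3)(0) = -1
u·u = (1)² + (0)² + (0)² = 1
proj_u(v) = (v·u / u·u) × u = (-1/1) × u = (-1) × u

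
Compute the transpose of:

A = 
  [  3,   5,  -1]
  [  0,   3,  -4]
Aᵀ = 
  [  3,   0]
  [  5,   3]
  [ -1,  -4]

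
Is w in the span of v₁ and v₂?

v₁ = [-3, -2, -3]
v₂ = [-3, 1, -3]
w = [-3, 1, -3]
Yes

Form the augmented matrix and row-reduce:
[v₁|v₂|w] = 
  [ -3,  -3,  -3]
  [ -2,   1,   1]
  [ -3,  -3,  -3]
R2 → R2 - (2/3)·R1
R3 → R3 - (1)·R1
REF = 
  [ -3,  -3,  -3]
  [  0,   3,   3]
  [  0,   0,   0]

No row of the form [0 0 | nonzero], so the system is consistent. Back-substitution gives c₁ = 0, c₂ = 1: w = (0)·v₁ + (1)·v₂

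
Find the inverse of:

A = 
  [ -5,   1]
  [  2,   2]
det(A) = (-5)(2) - (1)(2) = -12
For a 2×2 matrix, A⁻¹ = (1/det(A)) · [[d, -b], [-c, a]]
    = (-1/12) · [[2, -1], [-2, -5]]

A⁻¹ = 
  [-1/6, 1/12]
  [ 1/6, 5/12]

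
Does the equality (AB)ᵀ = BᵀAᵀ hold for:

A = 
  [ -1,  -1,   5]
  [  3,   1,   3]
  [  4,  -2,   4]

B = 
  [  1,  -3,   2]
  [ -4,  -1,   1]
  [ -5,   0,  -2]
Yes

(AB)ᵀ = 
  [-22, -16,  -8]
  [  4, -10, -10]
  [-13,   1,  -2]

BᵀAᵀ = 
  [-22, -16,  -8]
  [  4, -10, -10]
  [-13,   1,  -2]

Both sides are equal — this is the standard identity (AB)ᵀ = BᵀAᵀ, which holds for all A, B.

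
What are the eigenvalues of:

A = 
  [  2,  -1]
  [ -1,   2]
tr(A) = 4, det(A) = 3
Characteristic polynomial: λ² - tr(A)λ + det(A) = λ² - 4λ + 3
λ² - 4λ + 3 = (λ - 1)(λ - 3)

λ = 3, 1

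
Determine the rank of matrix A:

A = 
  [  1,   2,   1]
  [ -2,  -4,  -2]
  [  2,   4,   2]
rank(A) = 1

Row reduce:
R2 → R2 + (2)·R1
R3 → R3 - (2)·R1
REF = 
  [  1,   2,   1]
  [  0,   0,   0]
  [  0,   0,   0]
Pivot columns: 1 → 1 pivot.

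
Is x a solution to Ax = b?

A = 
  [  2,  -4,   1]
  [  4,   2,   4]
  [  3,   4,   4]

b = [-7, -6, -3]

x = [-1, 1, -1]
Yes

Ax = [-7, -6, -3] = b ✓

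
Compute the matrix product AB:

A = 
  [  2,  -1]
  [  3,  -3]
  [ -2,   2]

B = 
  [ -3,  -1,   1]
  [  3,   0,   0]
AB = 
  [ -9,  -2,   2]
  [-18,  -3,   3]
  [ 12,   2,  -2]

A is 3×2 and B is 2×3, so AB is 3×3. Each entry is (row of A)·(column of B):
AB[1,1] = (2)(-3) + (-1)(3) = -9
AB[1,2] = (2)(-1) + (-1)(0) = -2
AB[1,3] = (2)(1) + (-1)(0) = 2
AB[2,1] = (3)(-3) + (-3)(3) = -18
AB[2,2] = (3)(-1) + (-3)(0) = -3
AB[2,3] = (3)(1) + (-3)(0) = 3
AB[3,1] = (-2)(-3) + (2)(3) = 12
AB[3,2] = (-2)(-1) + (2)(0) = 2
AB[3,3] = (-2)(1) + (2)(0) = -2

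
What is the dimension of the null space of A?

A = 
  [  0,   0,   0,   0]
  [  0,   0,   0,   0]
nullity(A) = 4

Row reduce:
(no row operations needed)
REF = 
  [  0,   0,   0,   0]
  [  0,   0,   0,   0]
Pivot columns: none → 0 pivots.
rank(A) = 0, so nullity(A) = 4 - 0 = 4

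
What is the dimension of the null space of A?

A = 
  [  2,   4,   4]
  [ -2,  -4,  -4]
nullity(A) = 2

Row reduce:
R2 → R2 + (1)·R1
REF = 
  [  2,   4,   4]
  [  0,   0,   0]
Pivot columns: 1 → 1 pivot.
rank(A) = 1, so nullity(A) = 3 - 1 = 2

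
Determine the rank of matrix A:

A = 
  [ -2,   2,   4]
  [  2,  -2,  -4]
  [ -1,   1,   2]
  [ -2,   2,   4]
Row reduce:
R2 → R2 + (1)·R1
R3 → R3 - (1/2)·R1
R4 → R4 - (1)·R1
REF = 
  [ -2,   2,   4]
  [  0,   0,   0]
  [  0,   0,   0]
  [  0,   0,   0]
Pivot columns: 1 → 1 pivot.

rank(A) = 1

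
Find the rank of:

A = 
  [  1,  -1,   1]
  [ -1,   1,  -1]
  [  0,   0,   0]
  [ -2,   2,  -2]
rank(A) = 1

Row reduce:
R2 → R2 + (1)·R1
R4 → R4 + (2)·R1
REF = 
  [  1,  -1,   1]
  [  0,   0,   0]
  [  0,   0,   0]
  [  0,   0,   0]
Pivot columns: 1 → 1 pivot.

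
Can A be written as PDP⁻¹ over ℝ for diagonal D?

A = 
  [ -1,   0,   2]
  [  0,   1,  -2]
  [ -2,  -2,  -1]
No

Characteristic polynomial: det(λI - A) = λ³ + λ² - λ - 9
By the rational root theorem any rational root is an integer dividing 9; none of those is a root, so p(λ) has no rational roots and hence (being an irreducible cubic) no repeated roots.
Discriminant of the cubic: Δ = -1984
Δ < 0 ⇒ one real eigenvalue and a complex-conjugate pair: λ ≈ -1.466 + 1.585i, -1.466 - 1.585i, 1.931
Has complex eigenvalues (not diagonalizable over ℝ).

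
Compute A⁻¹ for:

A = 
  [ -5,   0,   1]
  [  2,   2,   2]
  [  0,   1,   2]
det(A) = (-5)·((2)(2) - (2)(1)) - (0)·((2)(2) - (2)(0)) + (1)·((2)(1) - (2)(0))
  = (-5)(2) - (0)(4) + (1)(2)
  = -8
det(A) = -8 ≠ 0, so A is invertible.

Cofactors Cᵢⱼ = (-1)ⁱ⁺ʲ·Mᵢⱼ:
C = 
  [  2,  -4,   2]
  [  1, -10,   5]
  [ -2,  12, -10]

adj(A) = Cᵀ:
adj(A) = 
  [  2,   1,  -2]
  [ -4, -10,  12]
  [  2,   5, -10]

A⁻¹ = (-1/8) · adj(A):
A⁻¹ = 
  [-1/4, -1/8,  1/4]
  [ 1/2,  5/4, -3/2]
  [-1/4, -5/8,  5/4]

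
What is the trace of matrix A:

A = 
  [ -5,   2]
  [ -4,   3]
-2

tr(A) = -5 + 3 = -2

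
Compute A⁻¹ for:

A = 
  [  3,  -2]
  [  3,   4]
det(A) = (3)(4) - (-2)(3) = 18
For a 2×2 matrix, A⁻¹ = (1/det(A)) · [[d, -b], [-c, a]]
    = (1/18) · [[4, 2], [-3, 3]]

A⁻¹ = 
  [ 2/9,  1/9]
  [-1/6,  1/6]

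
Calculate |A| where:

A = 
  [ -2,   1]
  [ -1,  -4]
For a 2×2 matrix, det = ad - bc = (-2)(-4) - (1)(-1) = 9

det(A) = 9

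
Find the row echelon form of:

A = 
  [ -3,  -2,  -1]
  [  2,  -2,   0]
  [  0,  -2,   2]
Row operations:
R2 → R2 + (2/3)·R1
R3 → R3 - (3/5)·R2

Resulting echelon form:
REF = 
  [   -3,    -2,    -1]
  [    0, -10/3,  -2/3]
  [    0,     0,  12/5]

Rank = 3 (number of non-zero pivot rows).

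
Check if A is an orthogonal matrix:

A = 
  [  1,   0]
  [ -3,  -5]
No

AᵀA = 
  [ 10,  15]
  [ 15,  25]
≠ I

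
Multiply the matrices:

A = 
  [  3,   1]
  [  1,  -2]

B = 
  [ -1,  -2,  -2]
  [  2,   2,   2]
A is 2×2 and B is 2×3, so AB is 2×3. Each entry is (row of A)·(column of B):
AB[1,1] = (3)(-1) + (1)(2) = -1
AB[1,2] = (3)(-2) + (1)(2) = -4
AB[1,3] = (3)(-2) + (1)(2) = -4
AB[2,1] = (1)(-1) + (-2)(2) = -5
AB[2,2] = (1)(-2) + (-2)(2) = -6
AB[2,3] = (1)(-2) + (-2)(2) = -6

AB = 
  [ -1,  -4,  -4]
  [ -5,  -6,  -6]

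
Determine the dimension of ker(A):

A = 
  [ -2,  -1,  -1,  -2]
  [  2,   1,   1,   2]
nullity(A) = 3

Row reduce:
R2 → R2 + (1)·R1
REF = 
  [ -2,  -1,  -1,  -2]
  [  0,   0,   0,   0]
Pivot columns: 1 → 1 pivot.
rank(A) = 1, so nullity(A) = 4 - 1 = 3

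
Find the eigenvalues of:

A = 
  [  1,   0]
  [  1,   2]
tr(A) = 3, det(A) = 2
Characteristic polynomial: λ² - tr(A)λ + det(A) = λ² - 3λ + 2
λ² - 3λ + 2 = (λ - 1)(λ - 2)

λ = 2, 1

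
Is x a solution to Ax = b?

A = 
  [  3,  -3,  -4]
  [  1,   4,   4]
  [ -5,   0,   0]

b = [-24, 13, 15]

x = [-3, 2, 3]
No

Ax = [-27, 17, 15] ≠ b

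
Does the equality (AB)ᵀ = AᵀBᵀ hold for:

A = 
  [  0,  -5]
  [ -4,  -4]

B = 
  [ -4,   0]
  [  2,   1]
No

(AB)ᵀ = 
  [-10,   8]
  [ -5,  -4]

AᵀBᵀ = 
  [  0,  -4]
  [ 20, -14]

The two matrices differ, so (AB)ᵀ ≠ AᵀBᵀ in general. The correct identity is (AB)ᵀ = BᵀAᵀ.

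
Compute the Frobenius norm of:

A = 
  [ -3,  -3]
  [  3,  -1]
||A||_F = 5.292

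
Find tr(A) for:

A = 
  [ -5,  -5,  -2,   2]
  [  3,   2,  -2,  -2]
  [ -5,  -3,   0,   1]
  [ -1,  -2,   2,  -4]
-7

tr(A) = -5 + 2 + 0 + -4 = -7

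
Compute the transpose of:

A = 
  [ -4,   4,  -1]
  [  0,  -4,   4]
Aᵀ = 
  [ -4,   0]
  [  4,  -4]
  [ -1,   4]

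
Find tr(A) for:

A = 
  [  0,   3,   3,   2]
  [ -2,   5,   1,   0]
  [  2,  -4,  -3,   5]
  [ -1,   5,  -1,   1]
3

tr(A) = 0 + 5 + -3 + 1 = 3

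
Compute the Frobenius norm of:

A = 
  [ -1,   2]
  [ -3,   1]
||A||_F = 3.873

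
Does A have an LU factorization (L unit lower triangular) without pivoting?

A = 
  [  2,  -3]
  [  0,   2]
Yes.
A[1,1] = 2 ≠ 0, so Gaussian elimination proceeds without a row swap: multiplier ℓ₂₁ = (0)/(2) = 0, and U[2,2] = 2 - (0)(-3) = 2.
L = 
  [  1,   0]
  [  0,   1]
U = 
  [  2,  -3]
  [  0,   2]
Check row 2 of LU: [(0)(2), (0)(-3) + 2] = [0, 2] = row 2 of A ✓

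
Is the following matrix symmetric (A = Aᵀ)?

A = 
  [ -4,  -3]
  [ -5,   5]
No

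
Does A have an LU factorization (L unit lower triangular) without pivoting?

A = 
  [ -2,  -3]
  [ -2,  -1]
Yes.
A[1,1] = -2 ≠ 0, so Gaussian elimination proceeds without a row swap: multiplier ℓ₂₁ = (-2)/(-2) = 1, and U[2,2] = -1 - (1)(-3) = 2.
L = 
  [  1,   0]
  [  1,   1]
U = 
  [ -2,  -3]
  [  0,   2]
Check row 2 of LU: [(1)(-2), (1)(-3) + 2] = [-2, -1] = row 2 of A ✓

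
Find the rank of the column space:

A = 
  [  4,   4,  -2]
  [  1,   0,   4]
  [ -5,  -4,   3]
Row reduce:
R2 → R2 - (1/4)·R1
R3 → R3 + (5/4)·R1
R3 → R3 + (1)·R2
REF = 
  [  4,   4,  -2]
  [  0,  -1, 9/2]
  [  0,   0,   5]
Pivot columns: 1, 2, 3 → 3 pivots.
dim(Col(A)) = number of pivot columns = 3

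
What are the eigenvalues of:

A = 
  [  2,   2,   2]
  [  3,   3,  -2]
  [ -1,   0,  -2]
λ = 5, -1 + i, -1 - i  (≈ 5, -1 + 1i, -1 - 1i)

Characteristic polynomial: det(λI - A) = λ³ - 3λ² - 8λ - 10
Testing integer divisors of the constant term: p(5) = 0, so (λ - 5) is a factor:
p(λ) = (λ - 5)(λ² + 2λ + 2)
λ² + 2λ + 2 = 0  ⇒  λ = (-2 ± √((2)² - 4·(2)))/2 = (-2 ± √(-4))/2
  = -1 + i,  -1 - i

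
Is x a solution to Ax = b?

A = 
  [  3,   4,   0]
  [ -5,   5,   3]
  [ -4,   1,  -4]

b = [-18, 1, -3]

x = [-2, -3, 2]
Yes

Ax = [-18, 1, -3] = b ✓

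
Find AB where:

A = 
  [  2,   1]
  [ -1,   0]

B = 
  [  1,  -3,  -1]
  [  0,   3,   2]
AB = 
  [  2,  -3,   0]
  [ -1,   3,   1]

A is 2×2 and B is 2×3, so AB is 2×3. Each entry is (row of A)·(column of B):
AB[1,1] = (2)(1) + (1)(0) = 2
AB[1,2] = (2)(-3) + (1)(3) = -3
AB[1,3] = (2)(-1) + (1)(2) = 0
AB[2,1] = (-1)(1) + (0)(0) = -1
AB[2,2] = (-1)(-3) + (0)(3) = 3
AB[2,3] = (-1)(-1) + (0)(2) = 1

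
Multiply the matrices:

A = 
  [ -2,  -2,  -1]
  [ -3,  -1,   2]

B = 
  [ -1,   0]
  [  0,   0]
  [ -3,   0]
AB = 
  [  5,   0]
  [ -3,   0]

A is 2×3 and B is 3×2, so AB is 2×2. Each entry is (row of A)·(column of B):
AB[1,1] = (-2)(-1) + (-2)(0) + (-1)(-3) = 5
AB[1,2] = (-2)(0) + (-2)(0) + (-1)(0) = 0
AB[2,1] = (-3)(-1) + (-1)(0) + (2)(-3) = -3
AB[2,2] = (-3)(0) + (-1)(0) + (2)(0) = 0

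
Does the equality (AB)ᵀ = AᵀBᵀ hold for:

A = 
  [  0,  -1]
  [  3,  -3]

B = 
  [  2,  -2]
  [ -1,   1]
No

(AB)ᵀ = 
  [  1,   9]
  [ -1,  -9]

AᵀBᵀ = 
  [ -6,   3]
  [  4,  -2]

The two matrices differ, so (AB)ᵀ ≠ AᵀBᵀ in general. The correct identity is (AB)ᵀ = BᵀAᵀ.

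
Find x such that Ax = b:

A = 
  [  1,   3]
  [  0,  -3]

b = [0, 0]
Row reduce the augmented matrix [A|b]:
(already in echelon form)
REF = 
  [  1,   3,   0]
  [  0,  -3,   0]

Back-substitution:
x₂ = 0 / (-3) = 0
x₁ = (0 - (3)(0)) / 1 = 0

x = [0, 0]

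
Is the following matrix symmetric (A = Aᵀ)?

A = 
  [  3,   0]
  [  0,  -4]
Yes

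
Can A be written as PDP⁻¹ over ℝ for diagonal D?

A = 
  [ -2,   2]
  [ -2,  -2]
No

tr(A) = -4, det(A) = 8
Characteristic polynomial: λ² - tr(A)λ + det(A) = λ² + 4λ + 8
λ² + 4λ + 8 = 0  ⇒  λ = (-4 ± √((4)² - 4·(8)))/2 = (-4 ± √(-16))/2
  = -2 + 2i,  -2 - 2i
Eigenvalues: -2 + 2i, -2 - 2i  (≈ -2 + 2i, -2 - 2i)
Has complex eigenvalues (not diagonalizable over ℝ).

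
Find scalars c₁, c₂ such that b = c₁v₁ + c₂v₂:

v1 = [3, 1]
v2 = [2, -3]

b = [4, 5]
c1 = 2, c2 = -1

b = 2·v1 + -1·v2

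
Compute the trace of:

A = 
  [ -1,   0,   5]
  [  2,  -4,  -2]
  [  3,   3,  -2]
-7

tr(A) = -1 + -4 + -2 = -7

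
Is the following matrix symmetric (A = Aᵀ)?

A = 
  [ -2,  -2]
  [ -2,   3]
Yes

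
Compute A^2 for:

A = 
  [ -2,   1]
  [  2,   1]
A² = A·A:
A²[1,1] = (-2)(-2) + (1)(2) = 6
A²[1,2] = (-2)(1) + (1)(1) = -1
A²[2,1] = (2)(-2) + (1)(2) = -2
A²[2,2] = (2)(1) + (1)(1) = 3
A² = 
  [  6,  -1]
  [ -2,   3]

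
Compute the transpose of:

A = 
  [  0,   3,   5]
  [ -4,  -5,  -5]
Aᵀ = 
  [  0,  -4]
  [  3,  -5]
  [  5,  -5]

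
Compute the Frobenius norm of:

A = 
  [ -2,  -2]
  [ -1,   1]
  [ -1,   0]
||A||_F = 3.317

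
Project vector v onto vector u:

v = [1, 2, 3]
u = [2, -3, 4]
v·u = (1)(2) + (2)(-3) + (3)(4) = 8
u·u = (2)² + (-3)² + (4)² = 29
proj_u(v) = (v·u / u·u) × u = (8/29) × u

proj_u(v) = [16/29, -24/29, 32/29]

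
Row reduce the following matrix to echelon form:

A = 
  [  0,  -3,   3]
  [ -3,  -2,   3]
Row operations:
Swap R1 ↔ R2

Resulting echelon form:
REF = 
  [ -3,  -2,   3]
  [  0,  -3,   3]

Rank = 2 (number of non-zero pivot rows).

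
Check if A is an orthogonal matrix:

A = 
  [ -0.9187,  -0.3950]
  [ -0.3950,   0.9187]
Yes

AᵀA = 
  [  1,   0]
  [  0,   1]
≈ I (equal to I up to the 4-dp rounding of the entries)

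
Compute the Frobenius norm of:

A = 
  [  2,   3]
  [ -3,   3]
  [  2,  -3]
||A||_F = 6.633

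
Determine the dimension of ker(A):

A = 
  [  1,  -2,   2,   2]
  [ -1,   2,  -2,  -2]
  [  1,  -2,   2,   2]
nullity(A) = 3

Row reduce:
R2 → R2 + (1)·R1
R3 → R3 - (1)·R1
REF = 
  [  1,  -2,   2,   2]
  [  0,   0,   0,   0]
  [  0,   0,   0,   0]
Pivot columns: 1 → 1 pivot.
rank(A) = 1, so nullity(A) = 4 - 1 = 3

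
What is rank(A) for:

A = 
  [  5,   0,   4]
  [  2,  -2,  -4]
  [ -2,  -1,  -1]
Row reduce:
R2 → R2 - (2/5)·R1
R3 → R3 + (2/5)·R1
R3 → R3 - (1/2)·R2
REF = 
  [    5,     0,     4]
  [    0,    -2, -28/5]
  [    0,     0,  17/5]
Pivot columns: 1, 2, 3 → 3 pivots.

rank(A) = 3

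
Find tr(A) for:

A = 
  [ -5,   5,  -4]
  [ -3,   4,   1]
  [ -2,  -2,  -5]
-6

tr(A) = -5 + 4 + -5 = -6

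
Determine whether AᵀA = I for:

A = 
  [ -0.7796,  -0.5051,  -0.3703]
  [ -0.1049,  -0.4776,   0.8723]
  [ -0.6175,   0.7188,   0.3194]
Yes

AᵀA = 
  [  1.0001,   0,   0]
  [  0,   0.9999,   0]
  [  0,   0,   1]
≈ I (equal to I up to the 4-dp rounding of the entries)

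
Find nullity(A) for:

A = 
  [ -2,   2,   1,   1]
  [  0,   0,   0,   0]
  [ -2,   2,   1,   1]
nullity(A) = 3

Row reduce:
R3 → R3 - (1)·R1
REF = 
  [ -2,   2,   1,   1]
  [  0,   0,   0,   0]
  [  0,   0,   0,   0]
Pivot columns: 1 → 1 pivot.
rank(A) = 1, so nullity(A) = 4 - 1 = 3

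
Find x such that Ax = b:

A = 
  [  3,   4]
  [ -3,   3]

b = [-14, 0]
Row reduce the augmented matrix [A|b]:
R2 → R2 + (1)·R1
REF = 
  [  3,   4, -14]
  [  0,   7, -14]

Back-substitution:
x₂ = (-14) / 7 = -2
x₁ = (-14 - (4)(-2)) / 3 = -2

x = [-2, -2]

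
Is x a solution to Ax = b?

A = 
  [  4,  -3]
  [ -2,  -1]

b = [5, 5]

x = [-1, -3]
Yes

Ax = [5, 5] = b ✓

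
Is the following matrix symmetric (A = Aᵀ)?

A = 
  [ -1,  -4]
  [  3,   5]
No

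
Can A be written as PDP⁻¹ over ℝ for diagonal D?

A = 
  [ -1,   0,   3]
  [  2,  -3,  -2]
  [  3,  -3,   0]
Yes

Characteristic polynomial: det(λI - A) = λ³ + 4λ² - 12λ - 15
Testing integer divisors of the constant term: p(-1) = 0, so (λ + 1) is a factor:
p(λ) = (λ + 1)(λ² + 3λ - 15)
λ² + 3λ - 15 = 0  ⇒  λ = (-3 ± √((3)² - 4·(-15)))/2 = (-3 ± √(69))/2
  = (-3 + √69)/2,  (-3 - √69)/2
Eigenvalues: -1, (-3 + √69)/2, (-3 - √69)/2  (≈ -1, 2.653, -5.653)
The two irrational eigenvalues are distinct (simple), so each has alg. mult. = geom. mult. = 1.
λ=-1: alg. mult. = 1, geom. mult. = 3 - rank(A - (-1)I) = 3 - 2 = 1
Sum of geometric multiplicities equals n, so A has n independent eigenvectors.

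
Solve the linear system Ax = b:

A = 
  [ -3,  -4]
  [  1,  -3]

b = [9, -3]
Row reduce the augmented matrix [A|b]:
R2 → R2 + (1/3)·R1
REF = 
  [   -3,    -4,     9]
  [    0, -13/3,     0]

Back-substitution:
x₂ = 0 / (-13/3) = 0
x₁ = (9 - (-4)(0)) / (-3) = -3

x = [-3, 0]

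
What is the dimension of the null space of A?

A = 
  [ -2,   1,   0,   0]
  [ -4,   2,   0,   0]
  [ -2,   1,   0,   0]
nullity(A) = 3

Row reduce:
R2 → R2 - (2)·R1
R3 → R3 - (1)·R1
REF = 
  [ -2,   1,   0,   0]
  [  0,   0,   0,   0]
  [  0,   0,   0,   0]
Pivot columns: 1 → 1 pivot.
rank(A) = 1, so nullity(A) = 4 - 1 = 3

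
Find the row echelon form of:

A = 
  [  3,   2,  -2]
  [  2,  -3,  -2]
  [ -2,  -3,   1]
Row operations:
R2 → R2 - (2/3)·R1
R3 → R3 + (2/3)·R1
R3 → R3 - (5/13)·R2

Resulting echelon form:
REF = 
  [    3,     2,    -2]
  [    0, -13/3,  -2/3]
  [    0,     0, -1/13]

Rank = 3 (number of non-zero pivot rows).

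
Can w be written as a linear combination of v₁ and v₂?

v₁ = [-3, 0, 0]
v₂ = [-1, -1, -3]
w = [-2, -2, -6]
Yes

Form the augmented matrix and row-reduce:
[v₁|v₂|w] = 
  [ -3,  -1,  -2]
  [  0,  -1,  -2]
  [  0,  -3,  -6]
R3 → R3 - (3)·R2
REF = 
  [ -3,  -1,  -2]
  [  0,  -1,  -2]
  [  0,   0,   0]

No row of the form [0 0 | nonzero], so the system is consistent. Back-substitution gives c₁ = 0, c₂ = 2: w = (0)·v₁ + (2)·v₂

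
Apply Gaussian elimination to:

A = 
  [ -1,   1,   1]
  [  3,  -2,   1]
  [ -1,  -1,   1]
Row operations:
R2 → R2 + (3)·R1
R3 → R3 - (1)·R1
R3 → R3 + (2)·R2

Resulting echelon form:
REF = 
  [ -1,   1,   1]
  [  0,   1,   4]
  [  0,   0,   8]

Rank = 3 (number of non-zero pivot rows).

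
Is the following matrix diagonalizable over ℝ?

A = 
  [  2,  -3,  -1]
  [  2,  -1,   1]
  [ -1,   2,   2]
No

Characteristic polynomial: det(λI - A) = λ³ - 3λ² + 3λ - 4
By the rational root theorem any rational root is an integer dividing 4; none of those is a root, so p(λ) has no rational roots and hence (being an irreducible cubic) no repeated roots.
Discriminant of the cubic: Δ = -243
Δ < 0 ⇒ one real eigenvalue and a complex-conjugate pair: λ ≈ 2.442, 0.2789 + 1.249i, 0.2789 - 1.249i
Has complex eigenvalues (not diagonalizable over ℝ).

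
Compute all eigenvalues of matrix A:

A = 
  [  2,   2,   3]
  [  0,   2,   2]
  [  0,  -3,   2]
λ = 2, 2 + i√6, 2 - i√6  (≈ 2, 2 + 2.449i, 2 - 2.449i)

Characteristic polynomial: det(λI - A) = λ³ - 6λ² + 18λ - 20
Testing integer divisors of the constant term: p(2) = 0, so (λ - 2) is a factor:
p(λ) = (λ - 2)(λ² - 4λ + 10)
λ² - 4λ + 10 = 0  ⇒  λ = (4 ± √((-4)² - 4·(10)))/2 = (4 ± √(-24))/2
  = 2 + i√6,  2 - i√6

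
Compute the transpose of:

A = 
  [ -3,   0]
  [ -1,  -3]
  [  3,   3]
Aᵀ = 
  [ -3,  -1,   3]
  [  0,  -3,   3]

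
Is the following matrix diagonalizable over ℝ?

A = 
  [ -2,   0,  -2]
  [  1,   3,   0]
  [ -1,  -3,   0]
Yes

Characteristic polynomial: det(λI - A) = λ³ - λ² - 8λ
The constant term is 0, so λ = 0 is a root: p(λ) = λ(λ² - λ - 8)
λ² - λ - 8 = 0  ⇒  λ = (1 ± √((-1)² - 4·(-8)))/2 = (1 ± √(33))/2
  = (1 + √33)/2,  (1 - √33)/2
Eigenvalues: 0, (1 + √33)/2, (1 - √33)/2  (≈ 0, 3.372, -2.372)
The two irrational eigenvalues are distinct (simple), so each has alg. mult. = geom. mult. = 1.
λ=0: alg. mult. = 1, geom. mult. = 3 - rank(A - (0)I) = 3 - 2 = 1
Sum of geometric multiplicities equals n, so A has n independent eigenvectors.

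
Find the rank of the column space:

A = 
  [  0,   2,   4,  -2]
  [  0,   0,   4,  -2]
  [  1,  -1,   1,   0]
dim(Col(A)) = 3

Row reduce:
Swap R1 ↔ R3
Swap R2 ↔ R3
REF = 
  [  1,  -1,   1,   0]
  [  0,   2,   4,  -2]
  [  0,   0,   4,  -2]
Pivot columns: 1, 2, 3 → 3 pivots.
dim(Col(A)) = number of pivot columns = 3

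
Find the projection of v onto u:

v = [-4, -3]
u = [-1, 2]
proj_u(v) = [2/5, -4/5]

v·u = (-4)(-1) + (-3)(2) = -2
u·u = (-1)² + (2)² = 5
proj_u(v) = (v·u / u·u) × u = (-2/5) × u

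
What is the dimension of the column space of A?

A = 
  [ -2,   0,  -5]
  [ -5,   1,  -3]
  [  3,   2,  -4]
dim(Col(A)) = 3

Row reduce:
R2 → R2 - (5/2)·R1
R3 → R3 + (3/2)·R1
R3 → R3 - (2)·R2
REF = 
  [   -2,     0,    -5]
  [    0,     1,  19/2]
  [    0,     0, -61/2]
Pivot columns: 1, 2, 3 → 3 pivots.
dim(Col(A)) = number of pivot columns = 3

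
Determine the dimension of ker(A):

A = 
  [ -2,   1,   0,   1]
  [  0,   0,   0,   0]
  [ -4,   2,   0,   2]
nullity(A) = 3

Row reduce:
R3 → R3 - (2)·R1
REF = 
  [ -2,   1,   0,   1]
  [  0,   0,   0,   0]
  [  0,   0,   0,   0]
Pivot columns: 1 → 1 pivot.
rank(A) = 1, so nullity(A) = 4 - 1 = 3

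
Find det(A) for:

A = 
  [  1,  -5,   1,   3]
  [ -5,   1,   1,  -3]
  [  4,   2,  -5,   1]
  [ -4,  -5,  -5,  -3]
Cofactor expansion along row 1: det(A) = a₁₁M₁₁ - a₁₂M₁₂ + a₁₃M₁₃ - a₁₄M₁₄

M₁₁ = det[[1, 1, -3]; [2, -5, 1]; [-5, -5, -3]]
  = (1)·((-5)(-3) - (1)(-5)) - (1)·((2)(-3) - (1)(-5)) + (-3)·((2)(-5) - (-5)(-5))
  = (1)(20) - (1)(-1) + (-3)(-35)
  = 126
M₁₂ = det[[-5, 1, -3]; [4, -5, 1]; [-4, -5, -3]]
  = (-5)·((-5)(-3) - (1)(-5)) - (1)·((4)(-3) - (1)(-4)) + (-3)·((4)(-5) - (-5)(-4))
  = (-5)(20) - (1)(-8) + (-3)(-40)
  = 28
M₁₃ = det[[-5, 1, -3]; [4, 2, 1]; [-4, -5, -3]]
  = (-5)·((2)(-3) - (1)(-5)) - (1)·((4)(-3) - (1)(-4)) + (-3)·((4)(-5) - (2)(-4))
  = (-5)(-1) - (1)(-8) + (-3)(-12)
  = 49
M₁₄ = det[[-5, 1, 1]; [4, 2, -5]; [-4, -5, -5]]
  = (-5)·((2)(-5) - (-5)(-5)) - (1)·((4)(-5) - (-5)(-4)) + (1)·((4)(-5) - (2)(-4))
  = (-5)(-35) - (1)(-40) + (1)(-12)
  = 203

det(A) = (1)(126) - (-5)(28) + (1)(49) - (3)(203) = -294

det(A) = -294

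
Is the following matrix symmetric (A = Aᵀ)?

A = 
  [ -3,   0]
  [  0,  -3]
Yes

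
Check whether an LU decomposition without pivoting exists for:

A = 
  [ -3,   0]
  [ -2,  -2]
Yes.
A[1,1] = -3 ≠ 0, so Gaussian elimination proceeds without a row swap: multiplier ℓ₂₁ = (-2)/(-3) = 2/3, and U[2,2] = -2 - (2/3)(0) = -2.
L = 
  [  1,   0]
  [2/3,   1]
U = 
  [ -3,   0]
  [  0,  -2]
Check row 2 of LU: [(2/3)(-3), (2/3)(0) + (-2)] = [-2, -2] = row 2 of A ✓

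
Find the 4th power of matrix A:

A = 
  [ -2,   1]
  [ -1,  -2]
A² = A·A:
A²[1,1] = (-2)(-2) + (1)(-1) = 3
A²[1,2] = (-2)(1) + (1)(-2) = -4
A²[2,1] = (-1)(-2) + (-2)(-1) = 4
A²[2,2] = (-1)(1) + (-2)(-2) = 3
A² = 
  [  3,  -4]
  [  4,   3]

A^3 = A^2·A:
A^3[1,1] = (3)(-2) + (-4)(-1) = -2
A^3[1,2] = (3)(1) + (-4)(-2) = 11
A^3[2,1] = (4)(-2) + (3)(-1) = -11
A^3[2,2] = (4)(1) + (3)(-2) = -2
A^3 = 
  [ -2,  11]
  [-11,  -2]

A^4 = A^3·A:
A^4[1,1] = (-2)(-2) + (11)(-1) = -7
A^4[1,2] = (-2)(1) + (11)(-2) = -24
A^4[2,1] = (-11)(-2) + (-2)(-1) = 24
A^4[2,2] = (-11)(1) + (-2)(-2) = -7
A^4 = 
  [ -7, -24]
  [ 24,  -7]

Therefore
A^4 = 
  [ -7, -24]
  [ 24,  -7]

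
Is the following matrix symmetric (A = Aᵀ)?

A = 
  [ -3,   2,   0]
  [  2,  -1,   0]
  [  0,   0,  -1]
Yes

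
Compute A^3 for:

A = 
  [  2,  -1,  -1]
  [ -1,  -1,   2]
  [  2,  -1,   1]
A² = A·A:
A²[1,1] = (2)(2) + (-1)(-1) + (-1)(2) = 3
A²[1,2] = (2)(-1) + (-1)(-1) + (-1)(-1) = 0
A²[1,3] = (2)(-1) + (-1)(2) + (-1)(1) = -5
A²[2,1] = (-1)(2) + (-1)(-1) + (2)(2) = 3
A²[2,2] = (-1)(-1) + (-1)(-1) + (2)(-1) = 0
A²[2,3] = (-1)(-1) + (-1)(2) + (2)(1) = 1
A²[3,1] = (2)(2) + (-1)(-1) + (1)(2) = 7
A²[3,2] = (2)(-1) + (-1)(-1) + (1)(-1) = -2
A²[3,3] = (2)(-1) + (-1)(2) + (1)(1) = -3
A² = 
  [  3,   0,  -5]
  [  3,   0,   1]
  [  7,  -2,  -3]

A^3 = A^2·A:
A^3[1,1] = (3)(2) + (0)(-1) + (-5)(2) = -4
A^3[1,2] = (3)(-1) + (0)(-1) + (-5)(-1) = 2
A^3[1,3] = (3)(-1) + (0)(2) + (-5)(1) = -8
A^3[2,1] = (3)(2) + (0)(-1) + (1)(2) = 8
A^3[2,2] = (3)(-1) + (0)(-1) + (1)(-1) = -4
A^3[2,3] = (3)(-1) + (0)(2) + (1)(1) = -2
A^3[3,1] = (7)(2) + (-2)(-1) + (-3)(2) = 10
A^3[3,2] = (7)(-1) + (-2)(-1) + (-3)(-1) = -2
A^3[3,3] = (7)(-1) + (-2)(2) + (-3)(1) = -14
A^3 = 
  [ -4,   2,  -8]
  [  8,  -4,  -2]
  [ 10,  -2, -14]

Therefore
A^3 = 
  [ -4,   2,  -8]
  [  8,  -4,  -2]
  [ 10,  -2, -14]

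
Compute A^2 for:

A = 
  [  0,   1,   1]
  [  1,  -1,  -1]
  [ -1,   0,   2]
A² = A·A:
A²[1,1] = (0)(0) + (1)(1) + (1)(-1) = 0
A²[1,2] = (0)(1) + (1)(-1) + (1)(0) = -1
A²[1,3] = (0)(1) + (1)(-1) + (1)(2) = 1
A²[2,1] = (1)(0) + (-1)(1) + (-1)(-1) = 0
A²[2,2] = (1)(1) + (-1)(-1) + (-1)(0) = 2
A²[2,3] = (1)(1) + (-1)(-1) + (-1)(2) = 0
A²[3,1] = (-1)(0) + (0)(1) + (2)(-1) = -2
A²[3,2] = (-1)(1) + (0)(-1) + (2)(0) = -1
A²[3,3] = (-1)(1) + (0)(-1) + (2)(2) = 3
A² = 
  [  0,  -1,   1]
  [  0,   2,   0]
  [ -2,  -1,   3]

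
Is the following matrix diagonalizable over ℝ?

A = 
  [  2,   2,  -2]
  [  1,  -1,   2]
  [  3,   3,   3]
No

Characteristic polynomial: det(λI - A) = λ³ - 4λ² - λ + 24
By the rational root theorem any rational root is an integer dividing 24; none of those is a root, so p(λ) has no rational roots and hence (being an irreducible cubic) no repeated roots.
Discriminant of the cubic: Δ = -7660
Δ < 0 ⇒ one real eigenvalue and a complex-conjugate pair: λ ≈ 3.036 + 1.538i, 3.036 - 1.538i, -2.072
Has complex eigenvalues (not diagonalizable over ℝ).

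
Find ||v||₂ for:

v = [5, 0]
5

||v||₂ = √((5)² + (0)²) = √25 = 5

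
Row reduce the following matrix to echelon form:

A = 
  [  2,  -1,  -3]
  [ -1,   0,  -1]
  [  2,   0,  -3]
Row operations:
R2 → R2 + (1/2)·R1
R3 → R3 - (1)·R1
R3 → R3 + (2)·R2

Resulting echelon form:
REF = 
  [   2,   -1,   -3]
  [   0, -1/2, -5/2]
  [   0,    0,   -5]

Rank = 3 (number of non-zero pivot rows).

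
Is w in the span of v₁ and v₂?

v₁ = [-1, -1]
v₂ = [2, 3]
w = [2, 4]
Yes

Form the augmented matrix and row-reduce:
[v₁|v₂|w] = 
  [ -1,   2,   2]
  [ -1,   3,   4]
R2 → R2 - (1)·R1
REF = 
  [ -1,   2,   2]
  [  0,   1,   2]

No row of the form [0 0 | nonzero], so the system is consistent. Back-substitution gives c₁ = 2, c₂ = 2: w = (2)·v₁ + (2)·v₂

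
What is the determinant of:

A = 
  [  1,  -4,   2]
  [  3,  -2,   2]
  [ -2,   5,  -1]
18

Cofactor expansion along row 1:
det(A) = (1)·((-2)(-1) - (2)(5)) - (-4)·((3)(-1) - (2)(-2)) + (2)·((3)(5) - (-2)(-2))
  = (1)(-8) - (-4)(1) + (2)(11)
  = 18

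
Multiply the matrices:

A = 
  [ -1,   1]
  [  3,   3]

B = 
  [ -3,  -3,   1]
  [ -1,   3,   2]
AB = 
  [  2,   6,   1]
  [-12,   0,   9]

A is 2×2 and B is 2×3, so AB is 2×3. Each entry is (row of A)·(column of B):
AB[1,1] = (-1)(-3) + (1)(-1) = 2
AB[1,2] = (-1)(-3) + (1)(3) = 6
AB[1,3] = (-1)(1) + (1)(2) = 1
AB[2,1] = (3)(-3) + (3)(-1) = -12
AB[2,2] = (3)(-3) + (3)(3) = 0
AB[2,3] = (3)(1) + (3)(2) = 9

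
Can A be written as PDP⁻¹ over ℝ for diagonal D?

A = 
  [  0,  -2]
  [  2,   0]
No

tr(A) = 0, det(A) = 4
Characteristic polynomial: λ² - tr(A)λ + det(A) = λ² + 4
λ² + 4 = 0  ⇒  λ = (0 ± √((0)² - 4·(4)))/2 = (0 ± √(-16))/2
  = 2i,  -2i
Eigenvalues: 2i, -2i  (≈ 0 + 2i, 0 - 2i)
Has complex eigenvalues (not diagonalizable over ℝ).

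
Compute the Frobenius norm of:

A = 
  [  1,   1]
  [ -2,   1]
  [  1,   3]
||A||_F = 4.123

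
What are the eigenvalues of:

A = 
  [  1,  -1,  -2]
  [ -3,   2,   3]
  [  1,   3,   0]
Characteristic polynomial: det(λI - A) = λ³ - 3λ² - 8λ - 10
Testing integer divisors of the constant term: p(5) = 0, so (λ - 5) is a factor:
p(λ) = (λ - 5)(λ² + 2λ + 2)
λ² + 2λ + 2 = 0  ⇒  λ = (-2 ± √((2)² - 4·(2)))/2 = (-2 ± √(-4))/2
  = -1 + i,  -1 - i

λ = 5, -1 + i, -1 - i  (≈ 5, -1 + 1i, -1 - 1i)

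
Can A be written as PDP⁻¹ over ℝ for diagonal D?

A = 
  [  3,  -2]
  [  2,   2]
No

tr(A) = 5, det(A) = 10
Characteristic polynomial: λ² - tr(A)λ + det(A) = λ² - 5λ + 10
λ² - 5λ + 10 = 0  ⇒  λ = (5 ± √((-5)² - 4·(10)))/2 = (5 ± √(-15))/2
  = (5 + i√15)/2,  (5 - i√15)/2
Eigenvalues: (5 + i√15)/2, (5 - i√15)/2  (≈ 2.5 + 1.936i, 2.5 - 1.936i)
Has complex eigenvalues (not diagonalizable over ℝ).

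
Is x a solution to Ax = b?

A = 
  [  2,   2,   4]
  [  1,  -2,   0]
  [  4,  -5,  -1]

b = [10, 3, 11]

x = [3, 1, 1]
No

Ax = [12, 1, 6] ≠ b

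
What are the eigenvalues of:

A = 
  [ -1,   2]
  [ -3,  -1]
λ = -1 + i√6, -1 - i√6  (≈ -1 + 2.449i, -1 - 2.449i)

tr(A) = -2, det(A) = 7
Characteristic polynomial: λ² - tr(A)λ + det(A) = λ² + 2λ + 7
λ² + 2λ + 7 = 0  ⇒  λ = (-2 ± √((2)² - 4·(7)))/2 = (-2 ± √(-24))/2
  = -1 + i√6,  -1 - i√6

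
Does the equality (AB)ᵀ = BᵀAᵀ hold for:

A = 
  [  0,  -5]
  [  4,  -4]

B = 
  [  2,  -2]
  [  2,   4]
Yes

(AB)ᵀ = 
  [-10,   0]
  [-20, -24]

BᵀAᵀ = 
  [-10,   0]
  [-20, -24]

Both sides are equal — this is the standard identity (AB)ᵀ = BᵀAᵀ, which holds for all A, B.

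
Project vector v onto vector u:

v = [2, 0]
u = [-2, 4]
v·u = (2)(-2) + (0)(4) = -4
u·u = (-2)² + (4)² = 20
proj_u(v) = (v·u / u·u) × u = (-4/20) × u = (-1/5) × u

proj_u(v) = [2/5, -4/5]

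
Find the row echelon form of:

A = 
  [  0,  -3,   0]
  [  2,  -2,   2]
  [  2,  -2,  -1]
Row operations:
Swap R1 ↔ R2
R3 → R3 - (1)·R1

Resulting echelon form:
REF = 
  [  2,  -2,   2]
  [  0,  -3,   0]
  [  0,   0,  -3]

Rank = 3 (number of non-zero pivot rows).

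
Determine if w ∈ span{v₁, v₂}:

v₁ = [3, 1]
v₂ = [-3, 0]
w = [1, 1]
Yes

Form the augmented matrix and row-reduce:
[v₁|v₂|w] = 
  [  3,  -3,   1]
  [  1,   0,   1]
R2 → R2 - (1/3)·R1
REF = 
  [  3,  -3,   1]
  [  0,   1, 2/3]

No row of the form [0 0 | nonzero], so the system is consistent. Back-substitution gives c₁ = 1, c₂ = 2/3: w = (1)·v₁ + (2/3)·v₂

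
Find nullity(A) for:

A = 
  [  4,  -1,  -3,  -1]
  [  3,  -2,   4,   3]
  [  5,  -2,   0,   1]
nullity(A) = 2

Row reduce:
R2 → R2 - (3/4)·R1
R3 → R3 - (5/4)·R1
R3 → R3 - (3/5)·R2
REF = 
  [   4,   -1,   -3,   -1]
  [   0, -5/4, 25/4, 15/4]
  [   0,    0,    0,    0]
Pivot columns: 1, 2 → 2 pivots.
rank(A) = 2, so nullity(A) = 4 - 2 = 2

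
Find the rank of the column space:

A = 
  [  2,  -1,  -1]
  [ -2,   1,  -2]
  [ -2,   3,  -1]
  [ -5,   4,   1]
dim(Col(A)) = 3

Row reduce:
R2 → R2 + (1)·R1
R3 → R3 + (1)·R1
R4 → R4 + (5/2)·R1
Swap R2 ↔ R3
R4 → R4 - (3/4)·R2
REF = 
  [  2,  -1,  -1]
  [  0,   2,  -2]
  [  0,   0,  -3]
  [  0,   0,   0]
Pivot columns: 1, 2, 3 → 3 pivots.
dim(Col(A)) = number of pivot columns = 3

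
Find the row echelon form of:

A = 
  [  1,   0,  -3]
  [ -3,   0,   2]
Row operations:
R2 → R2 + (3)·R1

Resulting echelon form:
REF = 
  [  1,   0,  -3]
  [  0,   0,  -7]

Rank = 2 (number of non-zero pivot rows).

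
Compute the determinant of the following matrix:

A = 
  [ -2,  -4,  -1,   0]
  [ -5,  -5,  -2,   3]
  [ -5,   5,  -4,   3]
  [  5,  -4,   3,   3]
228

Cofactor expansion along row 1: det(A) = a₁₁M₁₁ - a₁₂M₁₂ + a₁₃M₁₃ - a₁₄M₁₄

M₁₁ = det[[-5, -2, 3]; [5, -4, 3]; [-4, 3, 3]]
  = (-5)·((-4)(3) - (3)(3)) - (-2)·((5)(3) - (3)(-4)) + (3)·((5)(3) - (-4)(-4))
  = (-5)(-21) - (-2)(27) + (3)(-1)
  = 156
M₁₂ = det[[-5, -2, 3]; [-5, -4, 3]; [5, 3, 3]]
  = (-5)·((-4)(3) - (3)(3)) - (-2)·((-5)(3) - (3)(5)) + (3)·((-5)(3) - (-4)(5))
  = (-5)(-21) - (-2)(-30) + (3)(5)
  = 60
M₁₃ = det[[-5, -5, 3]; [-5, 5, 3]; [5, -4, 3]]
  = (-5)·((5)(3) - (3)(-4)) - (-5)·((-5)(3) - (3)(5)) + (3)·((-5)(-4) - (5)(5))
  = (-5)(27) - (-5)(-30) + (3)(-5)
  = -300
M₁₄ = det[[-5, -5, -2]; [-5, 5, -4]; [5, -4, 3]]
  = (-5)·((5)(3) - (-4)(-4)) - (-5)·((-5)(3) - (-4)(5)) + (-2)·((-5)(-4) - (5)(5))
  = (-5)(-1) - (-5)(5) + (-2)(-5)
  = 40

det(A) = (-2)(156) - (-4)(60) + (-1)(-300) - (0)(40) = 228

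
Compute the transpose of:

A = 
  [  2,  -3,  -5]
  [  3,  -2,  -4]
Aᵀ = 
  [  2,   3]
  [ -3,  -2]
  [ -5,  -4]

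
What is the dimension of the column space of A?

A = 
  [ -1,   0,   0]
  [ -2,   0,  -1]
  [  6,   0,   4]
Row reduce:
R2 → R2 - (2)·R1
R3 → R3 + (6)·R1
R3 → R3 + (4)·R2
REF = 
  [ -1,   0,   0]
  [  0,   0,  -1]
  [  0,   0,   0]
Pivot columns: 1, 3 → 2 pivots.
dim(Col(A)) = number of pivot columns = 2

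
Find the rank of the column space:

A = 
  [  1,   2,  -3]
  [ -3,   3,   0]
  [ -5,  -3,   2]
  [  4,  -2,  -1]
Row reduce:
R2 → R2 + (3)·R1
R3 → R3 + (5)·R1
R4 → R4 - (4)·R1
R3 → R3 - (7/9)·R2
R4 → R4 + (10/9)·R2
R4 → R4 + (1/6)·R3
REF = 
  [  1,   2,  -3]
  [  0,   9,  -9]
  [  0,   0,  -6]
  [  0,   0,   0]
Pivot columns: 1, 2, 3 → 3 pivots.
dim(Col(A)) = number of pivot columns = 3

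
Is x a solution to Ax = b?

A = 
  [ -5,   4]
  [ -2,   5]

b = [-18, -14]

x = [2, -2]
Yes

Ax = [-18, -14] = b ✓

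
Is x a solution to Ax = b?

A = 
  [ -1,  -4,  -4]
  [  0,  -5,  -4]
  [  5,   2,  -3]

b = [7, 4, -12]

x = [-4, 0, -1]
No

Ax = [8, 4, -17] ≠ b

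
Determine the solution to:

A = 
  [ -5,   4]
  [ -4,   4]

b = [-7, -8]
x = [-1, -3]

Row reduce the augmented matrix [A|b]:
R2 → R2 - (4/5)·R1
REF = 
  [   -5,     4,    -7]
  [    0,   4/5, -12/5]

Back-substitution:
x₂ = (-12/5) / (4/5) = -3
x₁ = (-7 - (4)(-3)) / (-5) = -1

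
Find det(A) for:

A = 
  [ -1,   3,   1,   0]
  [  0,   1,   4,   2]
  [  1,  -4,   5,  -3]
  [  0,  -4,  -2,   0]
-94

Cofactor expansion along row 1: det(A) = a₁₁M₁₁ - a₁₂M₁₂ + a₁₃M₁₃ - a₁₄M₁₄

M₁₁ = det[[1, 4, 2]; [-4, 5, -3]; [-4, -2, 0]]
  = (1)·((5)(0) - (-3)(-2)) - (4)·((-4)(0) - (-3)(-4)) + (2)·((-4)(-2) - (5)(-4))
  = (1)(-6) - (4)(-12) + (2)(28)
  = 98
M₁₂ = det[[0, 4, 2]; [1, 5, -3]; [0, -2, 0]]
  = (0)·((5)(0) - (-3)(-2)) - (4)·((1)(0) - (-3)(0)) + (2)·((1)(-2) - (5)(0))
  = (0)(-6) - (4)(0) + (2)(-2)
  = -4
M₁₃ = det[[0, 1, 2]; [1, -4, -3]; [0, -4, 0]]
  = (0)·((-4)(0) - (-3)(-4)) - (1)·((1)(0) - (-3)(0)) + (2)·((1)(-4) - (-4)(0))
  = (0)(-12) - (1)(0) + (2)(-4)
  = -8
M₁₄ = det[[0, 1, 4]; [1, -4, 5]; [0, -4, -2]]
  = (0)·((-4)(-2) - (5)(-4)) - (1)·((1)(-2) - (5)(0)) + (4)·((1)(-4) - (-4)(0))
  = (0)(28) - (1)(-2) + (4)(-4)
  = -14

det(A) = (-1)(98) - (3)(-4) + (1)(-8) - (0)(-14) = -94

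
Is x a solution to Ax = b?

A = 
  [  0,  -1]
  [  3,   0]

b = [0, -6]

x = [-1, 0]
No

Ax = [0, -3] ≠ b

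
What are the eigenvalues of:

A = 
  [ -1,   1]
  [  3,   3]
λ = 1 + √7, 1 - √7  (≈ 3.646, -1.646)

tr(A) = 2, det(A) = -6
Characteristic polynomial: λ² - tr(A)λ + det(A) = λ² - 2λ - 6
λ² - 2λ - 6 = 0  ⇒  λ = (2 ± √((-2)² - 4·(-6)))/2 = (2 ± √(28))/2
  = 1 + √7,  1 - √7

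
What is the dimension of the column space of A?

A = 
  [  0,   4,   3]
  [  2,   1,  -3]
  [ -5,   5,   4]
dim(Col(A)) = 3

Row reduce:
Swap R1 ↔ R2
R3 → R3 + (5/2)·R1
R3 → R3 - (15/8)·R2
REF = 
  [    2,     1,    -3]
  [    0,     4,     3]
  [    0,     0, -73/8]
Pivot columns: 1, 2, 3 → 3 pivots.
dim(Col(A)) = number of pivot columns = 3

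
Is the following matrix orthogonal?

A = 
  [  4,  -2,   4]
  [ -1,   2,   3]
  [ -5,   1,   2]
No

AᵀA = 
  [ 42, -15,   3]
  [-15,   9,   0]
  [  3,   0,  29]
≠ I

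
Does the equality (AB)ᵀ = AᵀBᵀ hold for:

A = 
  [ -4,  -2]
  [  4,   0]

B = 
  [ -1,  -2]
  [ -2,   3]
No

(AB)ᵀ = 
  [  8,  -4]
  [  2,  -8]

AᵀBᵀ = 
  [ -4,  20]
  [  2,   4]

The two matrices differ, so (AB)ᵀ ≠ AᵀBᵀ in general. The correct identity is (AB)ᵀ = BᵀAᵀ.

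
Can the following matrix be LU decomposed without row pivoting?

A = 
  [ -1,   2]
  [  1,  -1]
Yes.
A[1,1] = -1 ≠ 0, so Gaussian elimination proceeds without a row swap: multiplier ℓ₂₁ = (1)/(-1) = -1, and U[2,2] = -1 - (-1)(2) = 1.
L = 
  [  1,   0]
  [ -1,   1]
U = 
  [ -1,   2]
  [  0,   1]
Check row 2 of LU: [(-1)(-1), (-1)(2) + 1] = [1, -1] = row 2 of A ✓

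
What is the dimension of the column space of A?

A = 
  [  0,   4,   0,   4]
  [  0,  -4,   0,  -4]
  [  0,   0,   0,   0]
dim(Col(A)) = 1

Row reduce:
R2 → R2 + (1)·R1
REF = 
  [  0,   4,   0,   4]
  [  0,   0,   0,   0]
  [  0,   0,   0,   0]
Pivot columns: 2 → 1 pivot.
dim(Col(A)) = number of pivot columns = 1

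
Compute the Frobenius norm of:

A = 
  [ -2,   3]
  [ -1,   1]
||A||_F = 3.873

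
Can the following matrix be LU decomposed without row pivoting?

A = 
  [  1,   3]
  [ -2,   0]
Yes.
A[1,1] = 1 ≠ 0, so Gaussian elimination proceeds without a row swap: multiplier ℓ₂₁ = (-2)/(1) = -2, and U[2,2] = 0 - (-2)(3) = 6.
L = 
  [  1,   0]
  [ -2,   1]
U = 
  [  1,   3]
  [  0,   6]
Check row 2 of LU: [(-2)(1), (-2)(3) + 6] = [-2, 0] = row 2 of A ✓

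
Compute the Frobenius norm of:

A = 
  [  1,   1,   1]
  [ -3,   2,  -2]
||A||_F = 4.472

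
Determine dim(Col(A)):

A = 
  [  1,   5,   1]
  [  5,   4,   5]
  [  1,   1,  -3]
Row reduce:
R2 → R2 - (5)·R1
R3 → R3 - (1)·R1
R3 → R3 - (4/21)·R2
REF = 
  [  1,   5,   1]
  [  0, -21,   0]
  [  0,   0,  -4]
Pivot columns: 1, 2, 3 → 3 pivots.
dim(Col(A)) = number of pivot columns = 3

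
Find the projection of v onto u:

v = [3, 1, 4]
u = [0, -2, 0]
proj_u(v) = [0, 1, 0]

v·u = (3)(0) + (1)(-2) + (4)(0) = -2
u·u = (0)² + (-2)² + (0)² = 4
proj_u(v) = (v·u / u·u) × u = (-2/4) × u = (-1/2) × u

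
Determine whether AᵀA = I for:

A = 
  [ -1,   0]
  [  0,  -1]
Yes

AᵀA = 
  [  1,   0]
  [  0,   1]
= I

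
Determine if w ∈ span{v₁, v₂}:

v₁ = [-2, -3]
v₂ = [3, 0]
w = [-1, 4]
Yes

Form the augmented matrix and row-reduce:
[v₁|v₂|w] = 
  [ -2,   3,  -1]
  [ -3,   0,   4]
R2 → R2 - (3/2)·R1
REF = 
  [  -2,    3,   -1]
  [   0, -9/2, 11/2]

No row of the form [0 0 | nonzero], so the system is consistent. Back-substitution gives c₁ = -4/3, c₂ = -11/9: w = (-4/3)·v₁ + (-11/9)·v₂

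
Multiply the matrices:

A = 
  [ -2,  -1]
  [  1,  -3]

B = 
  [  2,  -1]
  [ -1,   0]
A is 2×2 and B is 2×2, so AB is 2×2. Each entry is (row of A)·(column of B):
AB[1,1] = (-2)(2) + (-1)(-1) = -3
AB[1,2] = (-2)(-1) + (-1)(0) = 2
AB[2,1] = (1)(2) + (-3)(-1) = 5
AB[2,2] = (1)(-1) + (-3)(0) = -1

AB = 
  [ -3,   2]
  [  5,  -1]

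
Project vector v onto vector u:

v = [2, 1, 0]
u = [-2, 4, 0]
v·u = (2)(-2) + (1)(4) + (0)(0) = 0
u·u = (-2)² + (4)² + (0)² = 20
proj_u(v) = (v·u / u·u) × u = (0/20) × u = (0) × u

proj_u(v) = [0, 0, 0]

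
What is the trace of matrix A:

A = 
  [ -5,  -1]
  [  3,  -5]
-10

tr(A) = -5 + -5 = -10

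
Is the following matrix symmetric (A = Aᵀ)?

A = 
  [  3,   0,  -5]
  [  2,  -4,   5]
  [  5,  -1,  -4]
No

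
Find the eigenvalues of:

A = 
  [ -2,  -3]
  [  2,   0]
tr(A) = -2, det(A) = 6
Characteristic polynomial: λ² - tr(A)λ + det(A) = λ² + 2λ + 6
λ² + 2λ + 6 = 0  ⇒  λ = (-2 ± √((2)² - 4·(6)))/2 = (-2 ± √(-20))/2
  = -1 + i√5,  -1 - i√5

λ = -1 + i√5, -1 - i√5  (≈ -1 + 2.236i, -1 - 2.236i)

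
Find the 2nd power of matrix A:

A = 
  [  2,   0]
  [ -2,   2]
A² = A·A:
A²[1,1] = (2)(2) + (0)(-2) = 4
A²[1,2] = (2)(0) + (0)(2) = 0
A²[2,1] = (-2)(2) + (2)(-2) = -8
A²[2,2] = (-2)(0) + (2)(2) = 4
A² = 
  [  4,   0]
  [ -8,   4]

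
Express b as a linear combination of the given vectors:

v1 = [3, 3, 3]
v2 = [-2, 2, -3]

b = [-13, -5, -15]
c1 = -3, c2 = 2

b = -3·v1 + 2·v2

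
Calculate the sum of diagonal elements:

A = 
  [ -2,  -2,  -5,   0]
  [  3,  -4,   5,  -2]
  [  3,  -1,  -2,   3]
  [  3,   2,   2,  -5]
-13

tr(A) = -2 + -4 + -2 + -5 = -13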